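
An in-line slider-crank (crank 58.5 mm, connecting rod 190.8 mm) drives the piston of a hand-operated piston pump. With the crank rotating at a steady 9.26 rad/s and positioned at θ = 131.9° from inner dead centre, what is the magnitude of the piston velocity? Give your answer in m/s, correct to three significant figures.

0.318

ω = 9.26 rad/s
For an in-line slider-crank, x = r cosθ + √(L² − r² sin²θ), so v = −rω sinθ·[1 + r cosθ/√(L² − r² sin²θ)].
With r = 0.0585 m, L = 0.1908 m, θ = 131.9°: √(L² − r² sin²θ) = 0.18577 m.
v = −0.0585·9.26·0.74431·[1 + 0.0585·-0.66783/0.18577] = -0.3184 m/s.
|v| = 0.3184 m/s.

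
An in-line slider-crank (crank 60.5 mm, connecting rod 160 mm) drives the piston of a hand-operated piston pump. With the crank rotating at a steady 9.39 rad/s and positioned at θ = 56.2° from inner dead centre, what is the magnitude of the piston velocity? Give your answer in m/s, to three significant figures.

ω = 9.39 rad/s
For an in-line slider-crank, x = r cosθ + √(L² − r² sin²θ), so v = −rω sinθ·[1 + r cosθ/√(L² − r² sin²θ)].
With r = 0.0605 m, L = 0.16 m, θ = 56.2°: √(L² − r² sin²θ) = 0.1519 m.
v = −0.0605·9.39·0.83098·[1 + 0.0605·0.55630/0.1519] = -0.57668 m/s.
|v| = 0.57668 m/s.

0.577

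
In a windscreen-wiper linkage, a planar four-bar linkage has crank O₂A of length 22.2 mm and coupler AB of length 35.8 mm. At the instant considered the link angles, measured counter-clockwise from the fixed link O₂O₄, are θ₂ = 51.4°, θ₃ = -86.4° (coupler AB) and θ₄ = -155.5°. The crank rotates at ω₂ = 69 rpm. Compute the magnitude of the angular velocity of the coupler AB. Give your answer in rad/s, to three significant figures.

ω₂ = 7.226 rad/s (from 69 rpm).
Differentiating the loop-closure r₂e^{iθ₂}+r₃e^{iθ₃}=r₁+r₄e^{iθ₄} gives r₂ω₂e^{iθ₂}+r₃ω₃e^{iθ₃}=r₄ω₄e^{iθ₄}.
Eliminating the other unknown: ω₃ = r₂ω₂ sin(θ₄−θ₂) / [r₃ sin(θ₃−θ₄)].
Numerator sine = +0.45243; denominator sine = +0.93420.
Result = 0.0222·7.226·(+0.45243) / (0.0358·(+0.93420)) = +2.17 rad/s; magnitude 2.17 rad/s.

2.17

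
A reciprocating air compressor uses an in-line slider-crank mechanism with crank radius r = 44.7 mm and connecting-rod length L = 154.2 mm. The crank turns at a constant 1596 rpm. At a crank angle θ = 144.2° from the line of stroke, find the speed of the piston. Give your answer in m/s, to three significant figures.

3.33

ω = 2π·1596/60 = 167.1 rad/s
For an in-line slider-crank, x = r cosθ + √(L² − r² sin²θ), so v = −rω sinθ·[1 + r cosθ/√(L² − r² sin²θ)].
With r = 0.0447 m, L = 0.1542 m, θ = 144.2°: √(L² − r² sin²θ) = 0.15197 m.
v = −0.0447·167.1·0.58496·[1 + 0.0447·-0.81106/0.15197] = -3.3275 m/s.
|v| = 3.3275 m/s.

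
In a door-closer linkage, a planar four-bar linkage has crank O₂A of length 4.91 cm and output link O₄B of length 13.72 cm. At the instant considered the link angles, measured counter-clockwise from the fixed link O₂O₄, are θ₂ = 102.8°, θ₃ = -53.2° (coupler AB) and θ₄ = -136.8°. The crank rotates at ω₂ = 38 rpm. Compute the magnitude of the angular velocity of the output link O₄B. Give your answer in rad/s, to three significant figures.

0.583

ω₂ = 3.979 rad/s (from 38 rpm).
Differentiating the loop-closure r₂e^{iθ₂}+r₃e^{iθ₃}=r₁+r₄e^{iθ₄} gives r₂ω₂e^{iθ₂}+r₃ω₃e^{iθ₃}=r₄ω₄e^{iθ₄}.
Eliminating the other unknown: ω₄ = r₂ω₂ sin(θ₂−θ₃) / [r₄ sin(θ₄−θ₃)].
Numerator sine = +0.40674; denominator sine = -0.99377.
Result = 0.0491·3.979·(+0.40674) / (0.1372·(-0.99377)) = -0.58286 rad/s; magnitude 0.58286 rad/s.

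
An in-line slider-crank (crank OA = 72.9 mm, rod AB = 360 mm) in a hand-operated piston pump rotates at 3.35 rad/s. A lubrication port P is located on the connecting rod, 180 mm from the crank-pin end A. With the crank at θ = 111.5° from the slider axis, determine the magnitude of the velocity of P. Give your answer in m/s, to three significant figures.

0.223

ω = 3.35 rad/s.  Crank-pin speed |V_A| = rω = 0.24422 m/s, perpendicular to OA.
Rod angle: sinφ = −(r/L) sinθ ⇒ φ = -10.860°; ω_rod = −rω cosθ/√(L²−r²sin²θ) = +0.25316 rad/s.
V_P = V_A + ω_rod × AP, with AP = 0.18 m along the rod.
Components: V_Px = −rω sinθ − a·ω_rod·sinφ = -0.21864 m/s;  V_Py = rω cosθ + a·ω_rod·cosφ = -0.044753 m/s.
|V_P| = √(V_Px² + V_Py²) = 0.22317 m/s.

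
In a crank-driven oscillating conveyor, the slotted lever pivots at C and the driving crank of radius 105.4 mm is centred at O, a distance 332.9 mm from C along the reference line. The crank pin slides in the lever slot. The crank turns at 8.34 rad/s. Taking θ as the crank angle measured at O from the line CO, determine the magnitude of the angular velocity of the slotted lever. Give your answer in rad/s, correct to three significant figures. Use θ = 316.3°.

ω = 8.34 rad/s
Crank pin A relative to C: A = (d + r cosθ, r sinθ); lever angle φ = atan2(r sinθ, d + r cosθ).
Differentiating tanφ: φ̇ = rω(d cosθ + r)/(d² + r² + 2dr cosθ).
d² + r² + 2dr cosθ = |CA|² = 0.172666 m²;  d cosθ + r = +0.34608 m.
|ω_lever| = |0.1054·8.34·+0.34608| / 0.172666 = 1.7619 rad/s.

1.76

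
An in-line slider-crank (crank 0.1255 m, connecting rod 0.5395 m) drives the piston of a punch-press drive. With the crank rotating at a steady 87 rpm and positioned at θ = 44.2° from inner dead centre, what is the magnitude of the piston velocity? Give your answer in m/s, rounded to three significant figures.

ω = 2π·87/60 = 9.111 rad/s
For an in-line slider-crank, x = r cosθ + √(L² − r² sin²θ), so v = −rω sinθ·[1 + r cosθ/√(L² − r² sin²θ)].
With r = 0.1255 m, L = 0.5395 m, θ = 44.2°: √(L² − r² sin²θ) = 0.53236 m.
v = −0.1255·9.111·0.69717·[1 + 0.1255·0.71691/0.53236] = -0.93185 m/s.
|v| = 0.93185 m/s.

0.932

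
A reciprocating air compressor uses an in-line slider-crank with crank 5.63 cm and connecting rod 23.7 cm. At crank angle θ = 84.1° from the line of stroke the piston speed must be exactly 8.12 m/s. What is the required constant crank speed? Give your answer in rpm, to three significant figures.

1350

For an in-line slider-crank, |v_piston| = rω|sinθ|·[1 + r cosθ/√(L² − r² sin²θ)].
With r = 0.0563 m, L = 0.237 m, θ = 84.1°: the bracketed kinematic factor |dx/dθ| = 0.057409 m.
ω = v/|dx/dθ| = 8.12/0.057409 = 141.44 rad/s.
N = 60ω/(2π) = 1350.7 rpm.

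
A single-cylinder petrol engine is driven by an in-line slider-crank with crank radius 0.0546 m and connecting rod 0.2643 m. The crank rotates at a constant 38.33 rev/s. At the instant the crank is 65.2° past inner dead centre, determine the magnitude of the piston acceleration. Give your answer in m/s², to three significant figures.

ω = 2π·38.3 = 240.8 rad/s
x(θ) = r cosθ + √(L² − r² sin²θ); with ω constant, a = ω²·d²x/dθ².
d²x/dθ² = −r cosθ − r²(cos2θ)/√u − r⁴ sin²2θ/(4u^{3/2}),  u = L² − r² sin²θ = 0.0673978 m².
Substituting r = 0.0546 m, L = 0.2643 m, θ = 65.2°: d²x/dθ² = -0.015533 m.
a = ω²·d²x/dθ² = (240.8)²·(-0.015533) = -900.95 m/s²;  |a| = 900.95 m/s².

901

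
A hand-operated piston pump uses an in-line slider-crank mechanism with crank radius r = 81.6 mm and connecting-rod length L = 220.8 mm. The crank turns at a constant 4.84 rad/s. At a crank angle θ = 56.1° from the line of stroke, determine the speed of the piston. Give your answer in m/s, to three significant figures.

ω = 4.84 rad/s
For an in-line slider-crank, x = r cosθ + √(L² − r² sin²θ), so v = −rω sinθ·[1 + r cosθ/√(L² − r² sin²θ)].
With r = 0.0816 m, L = 0.2208 m, θ = 56.1°: √(L² − r² sin²θ) = 0.21016 m.
v = −0.0816·4.84·0.83001·[1 + 0.0816·0.55775/0.21016] = -0.3988 m/s.
|v| = 0.3988 m/s.

0.399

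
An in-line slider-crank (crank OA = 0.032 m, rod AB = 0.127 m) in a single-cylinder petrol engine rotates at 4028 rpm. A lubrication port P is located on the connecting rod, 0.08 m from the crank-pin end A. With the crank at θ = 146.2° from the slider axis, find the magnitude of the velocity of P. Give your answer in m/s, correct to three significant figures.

ω = 421.8 rad/s.  Crank-pin speed |V_A| = rω = 13.498 m/s, perpendicular to OA.
Rod angle: sinφ = −(r/L) sinθ ⇒ φ = -8.058°; ω_rod = −rω cosθ/√(L²−r²sin²θ) = +89.2 rad/s.
V_P = V_A + ω_rod × AP, with AP = 0.08 m along the rod.
Components: V_Px = −rω sinθ − a·ω_rod·sinφ = -6.5086 m/s;  V_Py = rω cosθ + a·ω_rod·cosφ = -4.151 m/s.
|V_P| = √(V_Px² + V_Py²) = 7.7196 m/s.

7.72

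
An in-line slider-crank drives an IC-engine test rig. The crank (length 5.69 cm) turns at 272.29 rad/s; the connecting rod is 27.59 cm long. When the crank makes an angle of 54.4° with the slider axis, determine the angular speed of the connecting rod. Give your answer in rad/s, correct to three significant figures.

ω = 272.3 rad/s
The rod makes angle φ with the slider axis where L sinφ = r sinθ; differentiating, L cosφ·φ̇ = r ω cosθ.
L cosφ = √(L² − r² sin²θ) = 0.27199 m.
|ω_rod| = r ω |cosθ| / √(L² − r² sin²θ) = 0.0569·272.3·0.58212/0.27199 = 33.159 rad/s.

33.2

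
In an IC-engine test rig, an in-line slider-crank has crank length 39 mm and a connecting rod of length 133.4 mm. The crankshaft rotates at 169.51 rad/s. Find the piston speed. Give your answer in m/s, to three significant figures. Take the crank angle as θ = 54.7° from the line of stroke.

ω = 169.5 rad/s
For an in-line slider-crank, x = r cosθ + √(L² − r² sin²θ), so v = −rω sinθ·[1 + r cosθ/√(L² − r² sin²θ)].
With r = 0.039 m, L = 0.1334 m, θ = 54.7°: √(L² − r² sin²θ) = 0.12955 m.
v = −0.039·169.5·0.81614·[1 + 0.039·0.57786/0.12955] = -6.334 m/s.
|v| = 6.334 m/s.

6.33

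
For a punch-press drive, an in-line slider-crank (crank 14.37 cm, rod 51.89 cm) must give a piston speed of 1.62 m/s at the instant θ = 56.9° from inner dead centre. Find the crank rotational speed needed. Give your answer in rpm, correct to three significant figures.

For an in-line slider-crank, |v_piston| = rω|sinθ|·[1 + r cosθ/√(L² − r² sin²θ)].
With r = 0.1437 m, L = 0.5189 m, θ = 56.9°: the bracketed kinematic factor |dx/dθ| = 0.1391 m.
ω = v/|dx/dθ| = 1.62/0.1391 = 11.647 rad/s.
N = 60ω/(2π) = 111.22 rpm.

111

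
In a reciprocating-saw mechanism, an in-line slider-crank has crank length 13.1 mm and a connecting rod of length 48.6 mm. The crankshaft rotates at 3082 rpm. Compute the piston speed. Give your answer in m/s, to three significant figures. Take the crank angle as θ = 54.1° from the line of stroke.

3.98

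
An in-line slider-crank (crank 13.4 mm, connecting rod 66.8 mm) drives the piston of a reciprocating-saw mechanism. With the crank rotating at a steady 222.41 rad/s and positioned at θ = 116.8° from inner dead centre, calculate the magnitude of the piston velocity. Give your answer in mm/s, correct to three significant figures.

2420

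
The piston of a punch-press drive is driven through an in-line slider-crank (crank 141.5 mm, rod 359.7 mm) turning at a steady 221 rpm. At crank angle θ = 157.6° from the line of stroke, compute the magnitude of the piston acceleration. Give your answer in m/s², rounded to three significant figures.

48.1

ω = 2π·221/60 = 23.14 rad/s
x(θ) = r cosθ + √(L² − r² sin²θ); with ω constant, a = ω²·d²x/dθ².
d²x/dθ² = −r cosθ − r²(cos2θ)/√u − r⁴ sin²2θ/(4u^{3/2}),  u = L² − r² sin²θ = 0.126477 m².
Substituting r = 0.1415 m, L = 0.3597 m, θ = 157.6°: d²x/dθ² = +0.089768 m.
a = ω²·d²x/dθ² = (23.14)²·(+0.089768) = +48.08 m/s²;  |a| = 48.08 m/s².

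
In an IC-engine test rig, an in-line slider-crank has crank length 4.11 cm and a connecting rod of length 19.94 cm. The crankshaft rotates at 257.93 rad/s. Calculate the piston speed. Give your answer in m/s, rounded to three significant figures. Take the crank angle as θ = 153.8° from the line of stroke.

3.81

ω = 257.9 rad/s
For an in-line slider-crank, x = r cosθ + √(L² − r² sin²θ), so v = −rω sinθ·[1 + r cosθ/√(L² − r² sin²θ)].
With r = 0.0411 m, L = 0.1994 m, θ = 153.8°: √(L² − r² sin²θ) = 0.19857 m.
v = −0.0411·257.9·0.44151·[1 + 0.0411·-0.89726/0.19857] = -3.8112 m/s.
|v| = 3.8112 m/s.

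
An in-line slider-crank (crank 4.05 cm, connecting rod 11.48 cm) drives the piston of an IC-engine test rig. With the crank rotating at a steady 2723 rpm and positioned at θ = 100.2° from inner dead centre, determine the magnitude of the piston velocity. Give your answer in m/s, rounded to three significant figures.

10.6

ω = 2π·2723/60 = 285.2 rad/s
For an in-line slider-crank, x = r cosθ + √(L² − r² sin²θ), so v = −rω sinθ·[1 + r cosθ/√(L² − r² sin²θ)].
With r = 0.0405 m, L = 0.1148 m, θ = 100.2°: √(L² − r² sin²θ) = 0.10766 m.
v = −0.0405·285.2·0.98420·[1 + 0.0405·-0.17708/0.10766] = -10.609 m/s.
|v| = 10.609 m/s.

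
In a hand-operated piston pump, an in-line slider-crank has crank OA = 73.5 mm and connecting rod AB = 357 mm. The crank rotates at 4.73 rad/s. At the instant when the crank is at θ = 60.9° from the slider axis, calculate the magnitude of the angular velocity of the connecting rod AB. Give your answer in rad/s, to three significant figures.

0.481

ω = 4.73 rad/s
The rod makes angle φ with the slider axis where L sinφ = r sinθ; differentiating, L cosφ·φ̇ = r ω cosθ.
L cosφ = √(L² − r² sin²θ) = 0.35118 m.
|ω_rod| = r ω |cosθ| / √(L² − r² sin²θ) = 0.0735·4.73·0.48634/0.35118 = 0.48146 rad/s.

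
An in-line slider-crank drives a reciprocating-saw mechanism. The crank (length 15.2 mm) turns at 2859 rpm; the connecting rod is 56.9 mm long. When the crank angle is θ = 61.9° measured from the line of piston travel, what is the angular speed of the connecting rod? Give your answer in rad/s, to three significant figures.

38.8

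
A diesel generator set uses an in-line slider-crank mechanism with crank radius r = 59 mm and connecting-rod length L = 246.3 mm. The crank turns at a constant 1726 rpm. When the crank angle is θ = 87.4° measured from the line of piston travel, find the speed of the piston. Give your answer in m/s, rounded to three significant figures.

10.8

ω = 2π·1726/60 = 180.7 rad/s
For an in-line slider-crank, x = r cosθ + √(L² − r² sin²θ), so v = −rω sinθ·[1 + r cosθ/√(L² − r² sin²θ)].
With r = 0.059 m, L = 0.2463 m, θ = 87.4°: √(L² − r² sin²θ) = 0.23914 m.
v = −0.059·180.7·0.99897·[1 + 0.059·0.04536/0.23914] = -10.772 m/s.
|v| = 10.772 m/s.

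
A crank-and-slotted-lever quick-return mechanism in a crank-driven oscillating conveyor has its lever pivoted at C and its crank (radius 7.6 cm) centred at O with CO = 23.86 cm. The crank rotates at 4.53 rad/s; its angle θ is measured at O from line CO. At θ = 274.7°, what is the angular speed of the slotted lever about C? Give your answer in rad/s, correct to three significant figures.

0.501

ω = 4.53 rad/s
Crank pin A relative to C: A = (d + r cosθ, r sinθ); lever angle φ = atan2(r sinθ, d + r cosθ).
Differentiating tanφ: φ̇ = rω(d cosθ + r)/(d² + r² + 2dr cosθ).
d² + r² + 2dr cosθ = |CA|² = 0.0656776 m²;  d cosθ + r = +0.095551 m.
|ω_lever| = |0.076·4.53·+0.095551| / 0.0656776 = 0.50087 rad/s.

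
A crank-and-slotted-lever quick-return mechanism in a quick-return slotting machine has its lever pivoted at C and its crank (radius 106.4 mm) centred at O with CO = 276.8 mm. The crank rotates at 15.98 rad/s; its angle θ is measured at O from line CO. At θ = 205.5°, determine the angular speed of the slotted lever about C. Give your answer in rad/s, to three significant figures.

7.01

ω = 15.98 rad/s
Crank pin A relative to C: A = (d + r cosθ, r sinθ); lever angle φ = atan2(r sinθ, d + r cosθ).
Differentiating tanφ: φ̇ = rω(d cosθ + r)/(d² + r² + 2dr cosθ).
d² + r² + 2dr cosθ = |CA|² = 0.0347742 m²;  d cosθ + r = -0.14344 m.
|ω_lever| = |0.1064·15.98·-0.14344| / 0.0347742 = 7.0132 rad/s.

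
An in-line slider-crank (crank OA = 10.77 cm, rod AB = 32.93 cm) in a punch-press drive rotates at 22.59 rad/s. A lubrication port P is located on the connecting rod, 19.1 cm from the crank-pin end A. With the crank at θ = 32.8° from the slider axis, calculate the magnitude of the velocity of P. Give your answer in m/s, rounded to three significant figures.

1.76

ω = 22.59 rad/s.  Crank-pin speed |V_A| = rω = 2.4329 m/s, perpendicular to OA.
Rod angle: sinφ = −(r/L) sinθ ⇒ φ = -10.205°; ω_rod = −rω cosθ/√(L²−r²sin²θ) = -6.3101 rad/s.
V_P = V_A + ω_rod × AP, with AP = 0.191 m along the rod.
Components: V_Px = −rω sinθ − a·ω_rod·sinφ = -1.5315 m/s;  V_Py = rω cosθ + a·ω_rod·cosφ = +0.85888 m/s.
|V_P| = √(V_Px² + V_Py²) = 1.7559 m/s.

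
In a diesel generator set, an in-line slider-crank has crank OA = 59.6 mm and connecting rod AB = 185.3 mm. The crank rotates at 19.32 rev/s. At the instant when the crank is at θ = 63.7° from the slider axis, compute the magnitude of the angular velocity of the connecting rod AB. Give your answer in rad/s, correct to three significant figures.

ω = 121.4 rad/s (converted from 19.32 rev/s).
The rod makes angle φ with the slider axis where L sinφ = r sinθ; differentiating, L cosφ·φ̇ = r ω cosθ.
L cosφ = √(L² − r² sin²θ) = 0.17743 m.
|ω_rod| = r ω |cosθ| / √(L² − r² sin²θ) = 0.0596·121.4·0.44307/0.17743 = 18.067 rad/s.

18.1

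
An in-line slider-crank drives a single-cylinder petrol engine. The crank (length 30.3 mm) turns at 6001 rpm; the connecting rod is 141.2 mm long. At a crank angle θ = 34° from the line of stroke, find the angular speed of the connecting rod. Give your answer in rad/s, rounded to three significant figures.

113

ω = 628.4 rad/s (converted from 6001 rpm).
The rod makes angle φ with the slider axis where L sinφ = r sinθ; differentiating, L cosφ·φ̇ = r ω cosθ.
L cosφ = √(L² − r² sin²θ) = 0.14018 m.
|ω_rod| = r ω |cosθ| / √(L² − r² sin²θ) = 0.0303·628.4·0.82904/0.14018 = 112.61 rad/s.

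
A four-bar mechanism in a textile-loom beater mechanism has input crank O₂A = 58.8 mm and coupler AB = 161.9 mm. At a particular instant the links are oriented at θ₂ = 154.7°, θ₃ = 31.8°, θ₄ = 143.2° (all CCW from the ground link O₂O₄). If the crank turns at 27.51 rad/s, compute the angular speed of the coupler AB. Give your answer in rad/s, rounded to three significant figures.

2.14

ω₂ = 27.51 rad/s
Differentiating the loop-closure r₂e^{iθ₂}+r₃e^{iθ₃}=r₁+r₄e^{iθ₄} gives r₂ω₂e^{iθ₂}+r₃ω₃e^{iθ₃}=r₄ω₄e^{iθ₄}.
Eliminating the other unknown: ω₃ = r₂ω₂ sin(θ₄−θ₂) / [r₃ sin(θ₃−θ₄)].
Numerator sine = -0.19937; denominator sine = -0.93106.
Result = 0.0588·27.51·(-0.19937) / (0.1619·(-0.93106)) = +2.1394 rad/s; magnitude 2.1394 rad/s.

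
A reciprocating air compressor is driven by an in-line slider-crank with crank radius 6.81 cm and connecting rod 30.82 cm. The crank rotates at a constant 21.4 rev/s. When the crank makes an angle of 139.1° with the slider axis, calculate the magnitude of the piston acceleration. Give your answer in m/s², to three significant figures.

ω = 2π·21.4 = 134.5 rad/s
x(θ) = r cosθ + √(L² − r² sin²θ); with ω constant, a = ω²·d²x/dθ².
d²x/dθ² = −r cosθ − r²(cos2θ)/√u − r⁴ sin²2θ/(4u^{3/2}),  u = L² − r² sin²θ = 0.0929992 m².
Substituting r = 0.0681 m, L = 0.3082 m, θ = 139.1°: d²x/dθ² = +0.049119 m.
a = ω²·d²x/dθ² = (134.5)²·(+0.049119) = +888.05 m/s²;  |a| = 888.05 m/s².

888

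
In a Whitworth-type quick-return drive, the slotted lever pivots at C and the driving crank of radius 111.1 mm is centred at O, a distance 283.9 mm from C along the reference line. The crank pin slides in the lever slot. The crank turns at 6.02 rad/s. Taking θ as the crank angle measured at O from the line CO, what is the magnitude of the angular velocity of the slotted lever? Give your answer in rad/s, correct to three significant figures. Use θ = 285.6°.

1.14

ω = 6.02 rad/s
Crank pin A relative to C: A = (d + r cosθ, r sinθ); lever angle φ = atan2(r sinθ, d + r cosθ).
Differentiating tanφ: φ̇ = rω(d cosθ + r)/(d² + r² + 2dr cosθ).
d² + r² + 2dr cosθ = |CA|² = 0.109907 m²;  d cosθ + r = +0.18745 m.
|ω_lever| = |0.1111·6.02·+0.18745| / 0.109907 = 1.1407 rad/s.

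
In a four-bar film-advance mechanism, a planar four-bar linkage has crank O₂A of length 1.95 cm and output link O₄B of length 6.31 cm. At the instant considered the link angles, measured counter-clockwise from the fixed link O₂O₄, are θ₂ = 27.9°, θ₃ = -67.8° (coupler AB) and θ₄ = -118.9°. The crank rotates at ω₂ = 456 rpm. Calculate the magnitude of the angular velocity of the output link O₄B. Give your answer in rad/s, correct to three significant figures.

ω₂ = 47.75 rad/s (from 456 rpm).
Differentiating the loop-closure r₂e^{iθ₂}+r₃e^{iθ₃}=r₁+r₄e^{iθ₄} gives r₂ω₂e^{iθ₂}+r₃ω₃e^{iθ₃}=r₄ω₄e^{iθ₄}.
Eliminating the other unknown: ω₄ = r₂ω₂ sin(θ₂−θ₃) / [r₄ sin(θ₄−θ₃)].
Numerator sine = +0.99506; denominator sine = -0.77824.
Result = 0.0195·47.75·(+0.99506) / (0.0631·(-0.77824)) = -18.868 rad/s; magnitude 18.868 rad/s.

18.9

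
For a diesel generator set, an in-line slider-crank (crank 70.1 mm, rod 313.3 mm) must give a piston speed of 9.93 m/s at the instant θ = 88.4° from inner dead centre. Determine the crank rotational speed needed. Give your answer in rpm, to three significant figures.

For an in-line slider-crank, |v_piston| = rω|sinθ|·[1 + r cosθ/√(L² − r² sin²θ)].
With r = 0.0701 m, L = 0.3133 m, θ = 88.4°: the bracketed kinematic factor |dx/dθ| = 0.070522 m.
ω = v/|dx/dθ| = 9.93/0.070522 = 140.81 rad/s.
N = 60ω/(2π) = 1344.6 rpm.

1340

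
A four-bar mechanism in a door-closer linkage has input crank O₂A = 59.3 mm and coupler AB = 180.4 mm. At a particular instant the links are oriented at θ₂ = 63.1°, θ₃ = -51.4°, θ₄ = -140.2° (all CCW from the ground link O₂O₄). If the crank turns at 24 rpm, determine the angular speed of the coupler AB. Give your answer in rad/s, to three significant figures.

ω₂ = 2.513 rad/s (from 24 rpm).
Differentiating the loop-closure r₂e^{iθ₂}+r₃e^{iθ₃}=r₁+r₄e^{iθ₄} gives r₂ω₂e^{iθ₂}+r₃ω₃e^{iθ₃}=r₄ω₄e^{iθ₄}.
Eliminating the other unknown: ω₃ = r₂ω₂ sin(θ₄−θ₂) / [r₃ sin(θ₃−θ₄)].
Numerator sine = +0.39555; denominator sine = +0.99978.
Result = 0.0593·2.513·(+0.39555) / (0.1804·(+0.99978)) = +0.32685 rad/s; magnitude 0.32685 rad/s.

0.327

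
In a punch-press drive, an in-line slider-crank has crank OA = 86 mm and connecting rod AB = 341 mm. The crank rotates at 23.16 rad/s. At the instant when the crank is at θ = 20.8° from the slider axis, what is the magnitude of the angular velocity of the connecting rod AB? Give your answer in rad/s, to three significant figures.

5.48

ω = 23.16 rad/s
The rod makes angle φ with the slider axis where L sinφ = r sinθ; differentiating, L cosφ·φ̇ = r ω cosθ.
L cosφ = √(L² − r² sin²θ) = 0.33963 m.
|ω_rod| = r ω |cosθ| / √(L² − r² sin²θ) = 0.086·23.16·0.93483/0.33963 = 5.4823 rad/s.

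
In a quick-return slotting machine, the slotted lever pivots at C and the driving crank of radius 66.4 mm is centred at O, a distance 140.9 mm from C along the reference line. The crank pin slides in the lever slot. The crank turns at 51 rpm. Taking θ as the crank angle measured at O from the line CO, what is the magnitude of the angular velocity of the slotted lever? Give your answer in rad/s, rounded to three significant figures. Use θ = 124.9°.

0.372

ω = 5.341 rad/s (from 51 rpm).
Crank pin A relative to C: A = (d + r cosθ, r sinθ); lever angle φ = atan2(r sinθ, d + r cosθ).
Differentiating tanφ: φ̇ = rω(d cosθ + r)/(d² + r² + 2dr cosθ).
d² + r² + 2dr cosθ = |CA|² = 0.0135561 m²;  d cosθ + r = -0.014215 m.
|ω_lever| = |0.0664·5.341·-0.014215| / 0.0135561 = 0.37187 rad/s.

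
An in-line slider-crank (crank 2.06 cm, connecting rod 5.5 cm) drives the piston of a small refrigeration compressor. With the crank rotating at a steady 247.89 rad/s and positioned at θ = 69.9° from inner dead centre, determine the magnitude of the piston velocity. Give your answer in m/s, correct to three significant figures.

ω = 247.9 rad/s
For an in-line slider-crank, x = r cosθ + √(L² − r² sin²θ), so v = −rω sinθ·[1 + r cosθ/√(L² − r² sin²θ)].
With r = 0.0206 m, L = 0.055 m, θ = 69.9°: √(L² − r² sin²θ) = 0.051486 m.
v = −0.0206·247.9·0.93909·[1 + 0.0206·0.34366/0.051486] = -5.4549 m/s.
|v| = 5.4549 m/s.

5.45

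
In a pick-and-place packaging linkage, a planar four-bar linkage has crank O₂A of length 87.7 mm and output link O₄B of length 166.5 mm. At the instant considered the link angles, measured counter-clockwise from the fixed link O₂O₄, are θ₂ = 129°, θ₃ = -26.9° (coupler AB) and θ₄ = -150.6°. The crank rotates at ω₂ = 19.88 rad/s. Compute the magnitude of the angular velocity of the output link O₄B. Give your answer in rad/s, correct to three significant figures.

5.14

ω₂ = 19.88 rad/s
Differentiating the loop-closure r₂e^{iθ₂}+r₃e^{iθ₃}=r₁+r₄e^{iθ₄} gives r₂ω₂e^{iθ₂}+r₃ω₃e^{iθ₃}=r₄ω₄e^{iθ₄}.
Eliminating the other unknown: ω₄ = r₂ω₂ sin(θ₂−θ₃) / [r₄ sin(θ₄−θ₃)].
Numerator sine = +0.40833; denominator sine = -0.83195.
Result = 0.0877·19.88·(+0.40833) / (0.1665·(-0.83195)) = -5.1394 rad/s; magnitude 5.1394 rad/s.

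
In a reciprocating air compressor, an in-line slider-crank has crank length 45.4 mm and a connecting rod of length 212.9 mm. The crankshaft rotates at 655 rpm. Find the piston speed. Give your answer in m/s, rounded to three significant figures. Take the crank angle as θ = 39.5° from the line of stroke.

ω = 2π·655/60 = 68.59 rad/s
For an in-line slider-crank, x = r cosθ + √(L² − r² sin²θ), so v = −rω sinθ·[1 + r cosθ/√(L² − r² sin²θ)].
With r = 0.0454 m, L = 0.2129 m, θ = 39.5°: √(L² − r² sin²θ) = 0.21093 m.
v = −0.0454·68.59·0.63608·[1 + 0.0454·0.77162/0.21093] = -2.3097 m/s.
|v| = 2.3097 m/s.

2.31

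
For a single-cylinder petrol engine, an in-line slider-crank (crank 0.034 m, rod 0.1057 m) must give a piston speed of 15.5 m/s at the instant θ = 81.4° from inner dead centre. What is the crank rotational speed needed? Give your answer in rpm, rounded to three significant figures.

4190

For an in-line slider-crank, |v_piston| = rω|sinθ|·[1 + r cosθ/√(L² − r² sin²θ)].
With r = 0.034 m, L = 0.1057 m, θ = 81.4°: the bracketed kinematic factor |dx/dθ| = 0.035323 m.
ω = v/|dx/dθ| = 15.5/0.035323 = 438.8 rad/s.
N = 60ω/(2π) = 4190.3 rpm.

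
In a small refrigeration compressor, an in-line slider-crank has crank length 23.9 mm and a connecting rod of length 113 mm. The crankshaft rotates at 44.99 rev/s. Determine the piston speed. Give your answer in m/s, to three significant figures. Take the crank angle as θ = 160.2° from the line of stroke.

1.83

ω = 2π·45 = 282.7 rad/s
For an in-line slider-crank, x = r cosθ + √(L² − r² sin²θ), so v = −rω sinθ·[1 + r cosθ/√(L² − r² sin²θ)].
With r = 0.0239 m, L = 0.113 m, θ = 160.2°: √(L² − r² sin²θ) = 0.11271 m.
v = −0.0239·282.7·0.33874·[1 + 0.0239·-0.94088/0.11271] = -1.8319 m/s.
|v| = 1.8319 m/s.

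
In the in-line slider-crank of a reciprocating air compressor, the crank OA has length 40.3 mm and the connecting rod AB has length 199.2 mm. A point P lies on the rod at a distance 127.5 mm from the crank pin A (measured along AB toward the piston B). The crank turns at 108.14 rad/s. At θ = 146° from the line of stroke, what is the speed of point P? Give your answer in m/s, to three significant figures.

2.53

ω = 108.1 rad/s.  Crank-pin speed |V_A| = rω = 4.358 m/s, perpendicular to OA.
Rod angle: sinφ = −(r/L) sinθ ⇒ φ = -6.496°; ω_rod = −rω cosθ/√(L²−r²sin²θ) = +18.255 rad/s.
V_P = V_A + ω_rod × AP, with AP = 0.1275 m along the rod.
Components: V_Px = −rω sinθ − a·ω_rod·sinφ = -2.1737 m/s;  V_Py = rω cosθ + a·ω_rod·cosφ = -1.3005 m/s.
|V_P| = √(V_Px² + V_Py²) = 2.533 m/s.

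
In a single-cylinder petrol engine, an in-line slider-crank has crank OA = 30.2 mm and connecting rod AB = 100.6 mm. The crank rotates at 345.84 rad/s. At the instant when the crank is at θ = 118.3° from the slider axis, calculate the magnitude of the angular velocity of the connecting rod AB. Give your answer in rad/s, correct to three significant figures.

ω = 345.8 rad/s
The rod makes angle φ with the slider axis where L sinφ = r sinθ; differentiating, L cosφ·φ̇ = r ω cosθ.
L cosφ = √(L² − r² sin²θ) = 0.097022 m.
|ω_rod| = r ω |cosθ| / √(L² − r² sin²θ) = 0.0302·345.8·0.47409/0.097022 = 51.035 rad/s.

51.0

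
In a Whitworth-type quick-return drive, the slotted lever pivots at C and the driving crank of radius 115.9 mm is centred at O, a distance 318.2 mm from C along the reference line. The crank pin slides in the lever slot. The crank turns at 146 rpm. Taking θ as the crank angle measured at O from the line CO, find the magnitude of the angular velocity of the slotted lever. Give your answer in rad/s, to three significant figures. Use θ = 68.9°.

ω = 15.29 rad/s (from 146 rpm).
Crank pin A relative to C: A = (d + r cosθ, r sinθ); lever angle φ = atan2(r sinθ, d + r cosθ).
Differentiating tanφ: φ̇ = rω(d cosθ + r)/(d² + r² + 2dr cosθ).
d² + r² + 2dr cosθ = |CA|² = 0.141237 m²;  d cosθ + r = +0.23045 m.
|ω_lever| = |0.1159·15.29·+0.23045| / 0.141237 = 2.8913 rad/s.

2.89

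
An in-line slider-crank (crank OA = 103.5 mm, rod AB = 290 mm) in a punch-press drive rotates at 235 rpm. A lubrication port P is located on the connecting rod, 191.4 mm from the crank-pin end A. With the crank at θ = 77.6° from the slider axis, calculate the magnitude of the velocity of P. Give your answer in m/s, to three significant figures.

2.63

ω = 24.61 rad/s.  Crank-pin speed |V_A| = rω = 2.547 m/s, perpendicular to OA.
Rod angle: sinφ = −(r/L) sinθ ⇒ φ = -20.400°; ω_rod = −rω cosθ/√(L²−r²sin²θ) = -2.0122 rad/s.
V_P = V_A + ω_rod × AP, with AP = 0.1914 m along the rod.
Components: V_Px = −rω sinθ − a·ω_rod·sinφ = -2.6219 m/s;  V_Py = rω cosθ + a·ω_rod·cosφ = +0.18596 m/s.
|V_P| = √(V_Px² + V_Py²) = 2.6285 m/s.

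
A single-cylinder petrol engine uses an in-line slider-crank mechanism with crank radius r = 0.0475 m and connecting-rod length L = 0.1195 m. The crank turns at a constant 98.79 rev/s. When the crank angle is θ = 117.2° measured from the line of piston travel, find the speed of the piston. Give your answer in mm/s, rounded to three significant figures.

ω = 2π·98.8 = 620.7 rad/s
For an in-line slider-crank, x = r cosθ + √(L² − r² sin²θ), so v = −rω sinθ·[1 + r cosθ/√(L² − r² sin²θ)].
With r = 0.0475 m, L = 0.1195 m, θ = 117.2°: √(L² − r² sin²θ) = 0.11178 m.
v = −0.0475·620.7·0.88942·[1 + 0.0475·-0.45710/0.11178] = -21.13 m/s.
|v| = 21.13 m/s = 21130 mm/s.

21100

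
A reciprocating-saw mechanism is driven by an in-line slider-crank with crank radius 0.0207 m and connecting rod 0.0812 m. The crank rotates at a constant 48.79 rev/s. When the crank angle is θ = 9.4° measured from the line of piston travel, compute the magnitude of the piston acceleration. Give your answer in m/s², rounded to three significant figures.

ω = 2π·48.8 = 306.6 rad/s
x(θ) = r cosθ + √(L² − r² sin²θ); with ω constant, a = ω²·d²x/dθ².
d²x/dθ² = −r cosθ − r²(cos2θ)/√u − r⁴ sin²2θ/(4u^{3/2}),  u = L² − r² sin²θ = 0.00658201 m².
Substituting r = 0.0207 m, L = 0.0812 m, θ = 9.4°: d²x/dθ² = -0.025431 m.
a = ω²·d²x/dθ² = (306.6)²·(-0.025431) = -2389.9 m/s²;  |a| = 2389.9 m/s².

2390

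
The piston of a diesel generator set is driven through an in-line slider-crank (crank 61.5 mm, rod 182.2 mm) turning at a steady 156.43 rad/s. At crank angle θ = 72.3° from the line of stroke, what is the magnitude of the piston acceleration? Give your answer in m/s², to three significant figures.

26.0

ω = 156.4 rad/s
x(θ) = r cosθ + √(L² − r² sin²θ); with ω constant, a = ω²·d²x/dθ².
d²x/dθ² = −r cosθ − r²(cos2θ)/√u − r⁴ sin²2θ/(4u^{3/2}),  u = L² − r² sin²θ = 0.0297642 m².
Substituting r = 0.0615 m, L = 0.1822 m, θ = 72.3°: d²x/dθ² = -0.0010616 m.
a = ω²·d²x/dθ² = (156.4)²·(-0.0010616) = -25.977 m/s²;  |a| = 25.977 m/s².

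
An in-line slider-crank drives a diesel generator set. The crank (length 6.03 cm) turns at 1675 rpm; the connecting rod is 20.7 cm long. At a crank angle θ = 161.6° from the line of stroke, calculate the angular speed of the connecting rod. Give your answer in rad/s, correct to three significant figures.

48.7

ω = 175.4 rad/s (converted from 1675 rpm).
The rod makes angle φ with the slider axis where L sinφ = r sinθ; differentiating, L cosφ·φ̇ = r ω cosθ.
L cosφ = √(L² − r² sin²θ) = 0.20612 m.
|ω_rod| = r ω |cosθ| / √(L² − r² sin²θ) = 0.0603·175.4·0.94888/0.20612 = 48.69 rad/s.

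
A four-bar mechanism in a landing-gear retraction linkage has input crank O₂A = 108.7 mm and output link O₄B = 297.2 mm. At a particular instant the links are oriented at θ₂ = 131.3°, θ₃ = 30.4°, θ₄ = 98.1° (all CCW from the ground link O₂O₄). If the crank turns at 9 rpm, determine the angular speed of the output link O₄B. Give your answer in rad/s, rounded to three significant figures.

ω₂ = 0.9425 rad/s (from 9 rpm).
Differentiating the loop-closure r₂e^{iθ₂}+r₃e^{iθ₃}=r₁+r₄e^{iθ₄} gives r₂ω₂e^{iθ₂}+r₃ω₃e^{iθ₃}=r₄ω₄e^{iθ₄}.
Eliminating the other unknown: ω₄ = r₂ω₂ sin(θ₂−θ₃) / [r₄ sin(θ₄−θ₃)].
Numerator sine = +0.98196; denominator sine = +0.92521.
Result = 0.1087·0.9425·(+0.98196) / (0.2972·(+0.92521)) = +0.36585 rad/s; magnitude 0.36585 rad/s.

0.366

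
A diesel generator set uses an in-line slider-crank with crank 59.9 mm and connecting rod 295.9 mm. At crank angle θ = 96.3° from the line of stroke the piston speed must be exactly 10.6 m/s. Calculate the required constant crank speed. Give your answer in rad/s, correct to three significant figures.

For an in-line slider-crank, |v_piston| = rω|sinθ|·[1 + r cosθ/√(L² − r² sin²θ)].
With r = 0.0599 m, L = 0.2959 m, θ = 96.3°: the bracketed kinematic factor |dx/dθ| = 0.058188 m.
ω = v/|dx/dθ| = 10.6/0.058188 = 182.17 rad/s.

182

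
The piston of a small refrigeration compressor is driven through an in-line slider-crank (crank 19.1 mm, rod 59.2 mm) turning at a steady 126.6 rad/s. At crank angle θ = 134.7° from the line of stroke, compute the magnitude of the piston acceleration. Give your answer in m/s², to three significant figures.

ω = 126.6 rad/s
x(θ) = r cosθ + √(L² − r² sin²θ); with ω constant, a = ω²·d²x/dθ².
d²x/dθ² = −r cosθ − r²(cos2θ)/√u − r⁴ sin²2θ/(4u^{3/2}),  u = L² − r² sin²θ = 0.00332032 m².
Substituting r = 0.0191 m, L = 0.0592 m, θ = 134.7°: d²x/dθ² = +0.013327 m.
a = ω²·d²x/dθ² = (126.6)²·(+0.013327) = +213.6 m/s²;  |a| = 213.6 m/s².

214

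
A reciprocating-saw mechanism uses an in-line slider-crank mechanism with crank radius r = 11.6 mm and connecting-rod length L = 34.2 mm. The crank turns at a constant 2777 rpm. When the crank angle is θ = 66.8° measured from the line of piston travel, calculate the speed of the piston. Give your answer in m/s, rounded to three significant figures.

3.54

ω = 2π·2777/60 = 290.8 rad/s
For an in-line slider-crank, x = r cosθ + √(L² − r² sin²θ), so v = −rω sinθ·[1 + r cosθ/√(L² − r² sin²θ)].
With r = 0.0116 m, L = 0.0342 m, θ = 66.8°: √(L² − r² sin²θ) = 0.032496 m.
v = −0.0116·290.8·0.91914·[1 + 0.0116·0.39394/0.032496] = -3.5366 m/s.
|v| = 3.5366 m/s.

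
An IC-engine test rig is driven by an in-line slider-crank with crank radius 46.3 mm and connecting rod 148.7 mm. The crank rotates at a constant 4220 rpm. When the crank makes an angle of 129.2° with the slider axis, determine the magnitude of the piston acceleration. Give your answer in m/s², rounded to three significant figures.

6230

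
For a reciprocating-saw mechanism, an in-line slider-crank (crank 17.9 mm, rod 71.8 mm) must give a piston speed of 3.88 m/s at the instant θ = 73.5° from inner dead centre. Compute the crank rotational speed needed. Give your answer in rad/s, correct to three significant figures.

For an in-line slider-crank, |v_piston| = rω|sinθ|·[1 + r cosθ/√(L² − r² sin²θ)].
With r = 0.0179 m, L = 0.0718 m, θ = 73.5°: the bracketed kinematic factor |dx/dθ| = 0.018414 m.
ω = v/|dx/dθ| = 3.88/0.018414 = 210.7 rad/s.

211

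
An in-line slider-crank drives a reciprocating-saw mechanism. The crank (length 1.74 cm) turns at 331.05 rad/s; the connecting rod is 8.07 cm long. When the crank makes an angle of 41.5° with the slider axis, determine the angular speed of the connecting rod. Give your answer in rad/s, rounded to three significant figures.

54.0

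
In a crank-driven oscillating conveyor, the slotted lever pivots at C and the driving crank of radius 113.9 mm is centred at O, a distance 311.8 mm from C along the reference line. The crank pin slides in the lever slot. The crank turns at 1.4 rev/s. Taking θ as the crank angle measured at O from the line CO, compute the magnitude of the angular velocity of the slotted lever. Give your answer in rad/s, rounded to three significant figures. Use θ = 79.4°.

1.39

ω = 8.796 rad/s (from 1.4 rev/s).
Crank pin A relative to C: A = (d + r cosθ, r sinθ); lever angle φ = atan2(r sinθ, d + r cosθ).
Differentiating tanφ: φ̇ = rω(d cosθ + r)/(d² + r² + 2dr cosθ).
d² + r² + 2dr cosθ = |CA|² = 0.123258 m²;  d cosθ + r = +0.17126 m.
|ω_lever| = |0.1139·8.796·+0.17126| / 0.123258 = 1.3921 rad/s.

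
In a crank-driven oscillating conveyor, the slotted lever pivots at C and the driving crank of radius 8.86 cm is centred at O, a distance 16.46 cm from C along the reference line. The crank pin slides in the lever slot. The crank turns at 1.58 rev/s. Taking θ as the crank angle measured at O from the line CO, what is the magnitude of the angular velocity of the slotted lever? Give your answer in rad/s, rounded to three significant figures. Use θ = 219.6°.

2.70

ω = 9.927 rad/s (from 1.58 rev/s).
Crank pin A relative to C: A = (d + r cosθ, r sinθ); lever angle φ = atan2(r sinθ, d + r cosθ).
Differentiating tanφ: φ̇ = rω(d cosθ + r)/(d² + r² + 2dr cosθ).
d² + r² + 2dr cosθ = |CA|² = 0.0124695 m²;  d cosθ + r = -0.038226 m.
|ω_lever| = |0.0886·9.927·-0.038226| / 0.0124695 = 2.6964 rad/s.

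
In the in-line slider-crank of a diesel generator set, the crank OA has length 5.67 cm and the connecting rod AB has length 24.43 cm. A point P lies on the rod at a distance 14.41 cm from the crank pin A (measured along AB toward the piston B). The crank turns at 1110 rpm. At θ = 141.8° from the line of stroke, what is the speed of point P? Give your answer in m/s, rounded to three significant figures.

4.21

ω = 116.2 rad/s.  Crank-pin speed |V_A| = rω = 6.5907 m/s, perpendicular to OA.
Rod angle: sinφ = −(r/L) sinθ ⇒ φ = -8.252°; ω_rod = −rω cosθ/√(L²−r²sin²θ) = +21.423 rad/s.
V_P = V_A + ω_rod × AP, with AP = 0.1441 m along the rod.
Components: V_Px = −rω sinθ − a·ω_rod·sinφ = -3.6327 m/s;  V_Py = rω cosθ + a·ω_rod·cosφ = -2.1243 m/s.
|V_P| = √(V_Px² + V_Py²) = 4.2082 m/s.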